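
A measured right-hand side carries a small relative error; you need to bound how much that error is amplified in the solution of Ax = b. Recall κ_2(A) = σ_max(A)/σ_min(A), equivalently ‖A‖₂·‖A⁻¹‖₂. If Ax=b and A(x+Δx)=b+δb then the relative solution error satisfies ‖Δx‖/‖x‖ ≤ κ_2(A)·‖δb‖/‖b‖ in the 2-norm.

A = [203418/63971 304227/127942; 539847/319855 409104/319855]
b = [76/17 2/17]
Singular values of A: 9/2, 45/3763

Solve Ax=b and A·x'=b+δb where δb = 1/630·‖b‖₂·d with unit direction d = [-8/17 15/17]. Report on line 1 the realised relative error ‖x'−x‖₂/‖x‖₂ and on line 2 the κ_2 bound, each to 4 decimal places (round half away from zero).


0.0035
0.5973

σ_max = 9/2, σ_min = 45/3763
condition number: (9/2) ÷ (45/3763) = 376.3000
worst-case relative error ≤ 376.3000 × 1/630 = 0.5973
solve Ax = b  →  x = [101.0578 -133.2622]
‖b‖₂ = 4.4721 and ‖x‖₂ = 167.2468
with δb = [-0.0033 0.0063], A·Δx = δb → ‖Δx‖ = 0.5936
dividing the unrounded norms, ‖Δx‖/‖x‖ = 0.0035
tightness: 0.0035 against a bound of 0.5973 (unrounded ratio ≈ 0.0059)


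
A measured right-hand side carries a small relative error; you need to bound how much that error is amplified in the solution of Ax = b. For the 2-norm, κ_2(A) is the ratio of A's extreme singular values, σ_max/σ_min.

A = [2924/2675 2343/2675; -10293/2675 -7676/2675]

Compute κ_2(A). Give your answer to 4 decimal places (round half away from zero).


107.0000

form AᵀA = [183193/11449 137376/11449; 137376/11449 103057/11449] with trace 286250/11449 and determinant 625/11449
eigenvalues of AᵀA: λ = (tr ± √(tr²−4·det))/2 = 25, 25/11449
σ_max=√25=5, σ_min=√(25/11449)=(5/107) → κ = 107.0000


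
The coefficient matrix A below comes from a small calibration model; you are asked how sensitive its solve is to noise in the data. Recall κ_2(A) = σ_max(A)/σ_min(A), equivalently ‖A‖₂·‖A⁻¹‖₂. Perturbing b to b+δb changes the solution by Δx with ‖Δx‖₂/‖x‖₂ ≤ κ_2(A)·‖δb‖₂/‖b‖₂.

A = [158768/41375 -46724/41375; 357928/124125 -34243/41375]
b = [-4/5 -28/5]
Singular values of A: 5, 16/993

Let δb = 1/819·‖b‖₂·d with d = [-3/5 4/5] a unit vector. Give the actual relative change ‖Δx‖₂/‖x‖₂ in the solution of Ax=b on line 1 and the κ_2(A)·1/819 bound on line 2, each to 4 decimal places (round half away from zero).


from the listed singular values, σ₁ = 5, σ_n = 16/993
κ = σ_max/σ_min = 5/(16/993) = 310.3125
bound on ‖Δx‖/‖x‖: κ·ε = 310.3125·1/819 = 0.3789
solve Ax = b  →  x = [-70.2780 -238.0960]
‖b‖ = 5.6569, ‖x‖ = 248.2513
re-solving with b+δb shifts x by Δx of norm 0.4287
relative error = 0.0017
so the bound overstates the realised error by a factor of ≈ 219.4252 (computed from the unrounded values)

0.0017
0.3789


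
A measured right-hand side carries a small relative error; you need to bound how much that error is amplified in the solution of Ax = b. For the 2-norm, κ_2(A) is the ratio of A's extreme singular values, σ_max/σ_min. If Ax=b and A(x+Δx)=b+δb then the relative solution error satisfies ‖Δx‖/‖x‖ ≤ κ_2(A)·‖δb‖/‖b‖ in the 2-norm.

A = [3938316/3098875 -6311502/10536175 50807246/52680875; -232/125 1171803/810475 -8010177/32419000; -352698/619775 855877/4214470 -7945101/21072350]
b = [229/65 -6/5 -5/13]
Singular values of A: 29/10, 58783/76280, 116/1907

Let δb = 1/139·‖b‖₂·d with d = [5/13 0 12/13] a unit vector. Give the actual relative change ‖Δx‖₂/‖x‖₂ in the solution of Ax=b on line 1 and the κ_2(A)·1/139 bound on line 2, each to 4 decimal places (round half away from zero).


σ_max = 29/10, σ_min = 116/1907
κ = σ_max/σ_min = (29/10)/(116/1907) = 47.6750
κ_2(A)·‖δb‖/‖b‖ = 0.3430
solve Ax = b  →  x = [-9.0362 -10.9308 8.7711]
‖b‖ = 3.7417, ‖x‖ = 16.6754
Δx = A⁻¹·δb where δb = 1/139·3.7417·d; ‖Δx‖ = 0.4425
relative error = 0.0265
so the bound overstates the realised error by a factor of ≈ 12.9244 (computed from the unrounded values)

0.0265
0.3430


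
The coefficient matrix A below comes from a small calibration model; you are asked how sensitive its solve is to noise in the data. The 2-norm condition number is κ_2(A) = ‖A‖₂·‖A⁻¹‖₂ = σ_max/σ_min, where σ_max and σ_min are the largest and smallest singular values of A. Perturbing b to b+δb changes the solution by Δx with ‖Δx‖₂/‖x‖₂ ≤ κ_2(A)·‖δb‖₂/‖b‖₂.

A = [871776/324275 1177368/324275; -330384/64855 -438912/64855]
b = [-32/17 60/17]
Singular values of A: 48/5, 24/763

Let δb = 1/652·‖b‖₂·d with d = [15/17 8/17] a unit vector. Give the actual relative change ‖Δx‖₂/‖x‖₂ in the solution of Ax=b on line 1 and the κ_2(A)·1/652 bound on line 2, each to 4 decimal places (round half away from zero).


σ_max = 48/5, σ_min = 24/763
κ = σ_max/σ_min = (48/5)/(24/763) = 305.2000
κ_2(A)·‖δb‖/‖b‖ = 0.4681
solve Ax = b  →  x = [-0.2500 -0.3333]
‖b‖ = 4.0000, ‖x‖ = 0.4167
δb = ε·‖b‖·d = [0.0054 0.0029]; solving A·Δx = δb gives ‖Δx‖ = 0.1950
relative error = 0.4681
tightness: 0.4681 against a bound of 0.4681; the bound is attained (ratio 1)

0.4681
0.4681


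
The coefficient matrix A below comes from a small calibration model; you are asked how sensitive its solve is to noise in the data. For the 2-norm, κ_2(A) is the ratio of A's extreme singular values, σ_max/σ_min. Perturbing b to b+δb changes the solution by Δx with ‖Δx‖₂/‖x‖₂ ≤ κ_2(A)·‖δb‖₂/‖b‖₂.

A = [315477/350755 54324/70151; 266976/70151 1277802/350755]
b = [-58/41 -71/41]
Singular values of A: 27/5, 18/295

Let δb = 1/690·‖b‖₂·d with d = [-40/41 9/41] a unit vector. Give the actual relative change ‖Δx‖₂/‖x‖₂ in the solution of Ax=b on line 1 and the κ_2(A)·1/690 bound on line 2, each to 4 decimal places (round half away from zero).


largest singular value 27/5, smallest 18/295
κ_2(A) = (27/5) / (18/295) = 88.5000
worst-case relative error ≤ 88.5000 × 1/690 = 0.1283
solve Ax = b  →  x = [-11.5709 11.6124]
‖b‖₂ = 2.2361 and ‖x‖₂ = 16.3931
re-solving with b+δb shifts x by Δx of norm 0.0531
relative error = 0.0032
realised/bound (from unrounded values) ≈ 0.0253

0.0032
0.1283


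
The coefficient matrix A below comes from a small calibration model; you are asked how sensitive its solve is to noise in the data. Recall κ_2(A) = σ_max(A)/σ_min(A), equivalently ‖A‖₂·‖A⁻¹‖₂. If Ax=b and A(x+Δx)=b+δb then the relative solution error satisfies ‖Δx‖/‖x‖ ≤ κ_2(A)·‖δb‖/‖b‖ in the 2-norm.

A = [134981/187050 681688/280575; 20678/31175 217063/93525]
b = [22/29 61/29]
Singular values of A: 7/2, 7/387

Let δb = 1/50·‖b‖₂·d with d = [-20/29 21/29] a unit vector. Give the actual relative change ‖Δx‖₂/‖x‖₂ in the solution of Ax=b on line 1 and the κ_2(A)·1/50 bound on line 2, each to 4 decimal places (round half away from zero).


σ_max = 7/2, σ_min = 7/387
κ = σ_max/σ_min = (7/2)/(7/387) = 193.5000
perturbation bound = 193.5000·1/50 = 3.8700
solve Ax = b  →  x = [-52.9143 16.0286]
‖b‖₂ = 2.2361 and ‖x‖₂ = 55.2887
Δx = A⁻¹·δb where δb = 1/50·2.2361·d; ‖Δx‖ = 2.4725
relative error = 0.0447
realised/bound (from unrounded values) ≈ 0.0116

0.0447
3.8700


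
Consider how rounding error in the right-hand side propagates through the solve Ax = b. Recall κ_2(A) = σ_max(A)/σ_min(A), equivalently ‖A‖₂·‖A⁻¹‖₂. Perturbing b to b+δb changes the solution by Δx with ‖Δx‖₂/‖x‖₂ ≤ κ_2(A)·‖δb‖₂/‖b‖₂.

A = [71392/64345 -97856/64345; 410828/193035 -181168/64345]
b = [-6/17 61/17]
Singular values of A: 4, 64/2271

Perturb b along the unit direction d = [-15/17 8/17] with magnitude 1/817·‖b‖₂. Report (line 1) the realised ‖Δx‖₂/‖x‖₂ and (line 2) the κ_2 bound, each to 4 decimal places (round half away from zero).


0.0022
0.1737

largest singular value 4, smallest 64/2271
κ_2(A) = 4 / (64/2271) = 141.9375
worst-case relative error ≤ 141.9375 × 1/817 = 0.1737
solve Ax = b  →  x = [57.2250 41.9813]
2-norm of b is 3.6056; of x, 70.9727
with δb = [-0.0039 0.0021], A·Δx = δb → ‖Δx‖ = 0.1566
relative error = 0.0022
realised/bound (from unrounded values) ≈ 0.0127


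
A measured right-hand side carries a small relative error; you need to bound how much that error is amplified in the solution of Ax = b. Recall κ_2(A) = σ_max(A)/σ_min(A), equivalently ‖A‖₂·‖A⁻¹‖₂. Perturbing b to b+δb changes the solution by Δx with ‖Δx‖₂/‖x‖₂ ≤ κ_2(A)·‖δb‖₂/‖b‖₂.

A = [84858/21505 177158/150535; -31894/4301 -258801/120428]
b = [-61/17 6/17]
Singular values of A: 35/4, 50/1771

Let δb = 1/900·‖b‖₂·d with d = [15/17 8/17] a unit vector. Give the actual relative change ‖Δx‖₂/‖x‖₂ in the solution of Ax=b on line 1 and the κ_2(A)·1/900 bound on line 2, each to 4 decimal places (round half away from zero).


largest singular value 35/4, smallest 50/1771
condition number: (35/4) ÷ (50/1771) = 309.9250
bound on ‖Δx‖/‖x‖: κ·ε = 309.9250·1/900 = 0.3444
solve Ax = b  →  x = [29.5334 -102.0736]
2-norm of b is 3.6056; of x, 106.2602
with δb = [0.0035 0.0019], A·Δx = δb → ‖Δx‖ = 0.1419
realised ‖Δx‖/‖x‖ = 0.0013
realised/bound (from unrounded values) ≈ 0.0039

0.0013
0.3444


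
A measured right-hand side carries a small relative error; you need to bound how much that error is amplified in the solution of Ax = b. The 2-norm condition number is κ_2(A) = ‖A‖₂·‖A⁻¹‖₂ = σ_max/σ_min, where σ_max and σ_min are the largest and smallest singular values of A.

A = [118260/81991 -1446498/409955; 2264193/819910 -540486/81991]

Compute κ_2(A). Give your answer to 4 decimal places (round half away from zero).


278.2500

AᵀA = [22578244641/2326132900 -2709152811/116306645; -2709152811/116306645 32510326536/581533225]; tr = 180614853/2752820, det = 4782969/86025625
char-poly roots: 6561/100 and 2916/3441025
σ_max=√(6561/100)=(81/10), σ_min=√(2916/3441025)=(54/1855) → κ = 278.2500


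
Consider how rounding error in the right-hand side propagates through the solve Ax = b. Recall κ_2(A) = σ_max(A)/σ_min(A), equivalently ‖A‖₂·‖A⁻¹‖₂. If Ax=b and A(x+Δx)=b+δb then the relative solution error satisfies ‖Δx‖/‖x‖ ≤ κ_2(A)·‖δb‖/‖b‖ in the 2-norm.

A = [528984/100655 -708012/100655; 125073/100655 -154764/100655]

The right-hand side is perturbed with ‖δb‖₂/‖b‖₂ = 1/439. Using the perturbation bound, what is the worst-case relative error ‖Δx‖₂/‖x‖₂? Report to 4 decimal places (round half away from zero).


AᵀA = [35153757/1205405 -46863036/1205405; -46863036/1205405 62490528/1205405]; tr = 19528857/241081, det = 104976/241081
λ_max, λ_min = (19528857/241081 ± √381275024850225/58120048561)/2 = 81, 1296/241081
so κ_2 = √(81 / (1296/241081)) = 122.7500
bound on ‖Δx‖/‖x‖: κ·ε = 122.7500·1/439 = 0.2796

0.2796


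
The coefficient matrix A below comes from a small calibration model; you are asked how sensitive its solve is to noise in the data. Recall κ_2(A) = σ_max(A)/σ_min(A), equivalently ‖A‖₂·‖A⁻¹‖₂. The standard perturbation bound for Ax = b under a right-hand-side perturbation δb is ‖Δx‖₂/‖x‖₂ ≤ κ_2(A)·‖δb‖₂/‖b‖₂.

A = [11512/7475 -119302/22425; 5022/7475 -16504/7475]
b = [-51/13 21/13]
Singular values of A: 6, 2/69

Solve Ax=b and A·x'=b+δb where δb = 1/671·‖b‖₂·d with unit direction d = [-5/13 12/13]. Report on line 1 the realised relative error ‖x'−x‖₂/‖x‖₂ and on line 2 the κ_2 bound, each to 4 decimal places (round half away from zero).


0.0021
0.3085

σ_max = 6, σ_min = 2/69
κ = σ_max/σ_min = 6/(2/69) = 207.0000
worst-case relative error ≤ 207.0000 × 1/671 = 0.3085
solve Ax = b  →  x = [99.2200 29.4600]
‖b‖ = 4.2426, ‖x‖ = 103.5012
re-solving with b+δb shifts x by Δx of norm 0.2181
dividing the unrounded norms, ‖Δx‖/‖x‖ = 0.0021
realised/bound (from unrounded values) ≈ 0.0068


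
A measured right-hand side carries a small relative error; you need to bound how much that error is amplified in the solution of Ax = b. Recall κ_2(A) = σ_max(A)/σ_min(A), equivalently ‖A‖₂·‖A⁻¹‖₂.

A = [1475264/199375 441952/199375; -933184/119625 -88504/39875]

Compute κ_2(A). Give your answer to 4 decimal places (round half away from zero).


form AᵀA = [49177698304/425390625 4780916224/141796875; 4780916224/141796875 465095744/47265625] with trace 85381696/680625 and determinant 12845056/17015625
char-poly roots: 3136/25 and 4096/680625
so κ_2 = √((3136/25) / (4096/680625)) = 144.3750

144.3750


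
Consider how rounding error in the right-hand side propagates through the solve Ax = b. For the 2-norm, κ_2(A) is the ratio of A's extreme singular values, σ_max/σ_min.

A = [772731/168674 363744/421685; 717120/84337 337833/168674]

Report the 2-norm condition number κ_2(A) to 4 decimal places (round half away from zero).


AᵀA = [9183936249/98446084 2582024688/123057605; 2582024688/123057605 11704211721/2461152100]; tr = 71773533/732050, det = 6561/1936
eigenvalues of AᵀA: λ = (tr ± √(tr²−4·det))/2 = 9801/100, 2025/58564
so κ_2 = √((9801/100) / (2025/58564)) = 53.2400

53.2400


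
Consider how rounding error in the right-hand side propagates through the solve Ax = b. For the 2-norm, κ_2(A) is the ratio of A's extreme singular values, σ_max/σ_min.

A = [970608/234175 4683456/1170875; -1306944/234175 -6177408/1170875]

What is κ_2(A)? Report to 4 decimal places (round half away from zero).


M = AᵀA = [106007300352/2193517225 504773047296/10967586125; 504773047296/10967586125 2403805188096/54837930625]. tr(M)=6009497856/65205625, det(M)=339738624/1630140625
λ_max, λ_min = (6009497856/65205625 ± √36110520022178267136/4251773531640625)/2 = 2304/25, 147456/65205625
κ_2(A) = √(λ_max/λ_min) = √((2304/25) / (147456/65205625)) = 201.8750

201.8750


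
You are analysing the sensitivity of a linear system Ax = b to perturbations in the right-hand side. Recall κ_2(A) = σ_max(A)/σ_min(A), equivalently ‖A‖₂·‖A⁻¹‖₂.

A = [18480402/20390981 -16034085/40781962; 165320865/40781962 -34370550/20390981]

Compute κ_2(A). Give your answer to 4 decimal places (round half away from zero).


306.0560

AᵀA = [17071439284161/989392281124 -1778252645160/247348070281; -1778252645160/247348070281 2963968299225/989392281124]; tr = 59276353797/2927196098, det = 102515625/23417568784
eigenvalues of AᵀA: λ = (tr ± √(tr²−4·det))/2 = 81/4, 1265625/5854392196
so κ_2 = √((81/4) / (1265625/5854392196)) = 306.0560


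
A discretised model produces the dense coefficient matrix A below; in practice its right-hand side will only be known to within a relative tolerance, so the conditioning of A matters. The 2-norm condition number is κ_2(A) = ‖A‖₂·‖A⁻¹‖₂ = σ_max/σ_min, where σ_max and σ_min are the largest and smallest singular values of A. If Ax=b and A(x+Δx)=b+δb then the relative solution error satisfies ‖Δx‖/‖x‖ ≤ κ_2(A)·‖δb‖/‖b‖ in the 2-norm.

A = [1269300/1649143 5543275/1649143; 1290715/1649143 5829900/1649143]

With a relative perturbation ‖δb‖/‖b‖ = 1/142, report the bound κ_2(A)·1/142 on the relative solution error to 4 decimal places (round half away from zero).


1.9535

AᵀA = [3896632225/3233855689 17313696000/3233855689; 17313696000/3233855689 76950810625/3233855689]; tr = 48094850/1923769, det = 15625/1923769
λ_max, λ_min = (48094850/1923769 ± √2312994360960000/3700887165361)/2 = 25, 625/1923769
σ_max=√25=5, σ_min=√(625/1923769)=(25/1387) → κ = 277.4000
κ_2(A)·‖δb‖/‖b‖ = 1.9535


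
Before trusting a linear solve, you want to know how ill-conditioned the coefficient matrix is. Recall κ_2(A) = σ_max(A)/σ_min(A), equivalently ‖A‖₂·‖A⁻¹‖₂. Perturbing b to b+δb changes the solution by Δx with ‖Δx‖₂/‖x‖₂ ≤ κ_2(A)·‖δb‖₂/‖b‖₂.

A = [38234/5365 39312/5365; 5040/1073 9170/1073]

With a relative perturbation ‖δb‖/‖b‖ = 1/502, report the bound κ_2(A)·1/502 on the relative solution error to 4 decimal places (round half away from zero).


0.0147

M = AᵀA = [2493316/34225 3161088/34225; 3161088/34225 4337284/34225]. tr(M)=273224/1369, det(M)=960400/1369
solving λ² − 273224/1369·λ + 960400/1369 = 0 gives λ = 196, 4900/1369
σ_max=√196=14, σ_min=√(4900/1369)=(70/37) → κ = 7.4000
κ_2(A)·‖δb‖/‖b‖ = 0.0147


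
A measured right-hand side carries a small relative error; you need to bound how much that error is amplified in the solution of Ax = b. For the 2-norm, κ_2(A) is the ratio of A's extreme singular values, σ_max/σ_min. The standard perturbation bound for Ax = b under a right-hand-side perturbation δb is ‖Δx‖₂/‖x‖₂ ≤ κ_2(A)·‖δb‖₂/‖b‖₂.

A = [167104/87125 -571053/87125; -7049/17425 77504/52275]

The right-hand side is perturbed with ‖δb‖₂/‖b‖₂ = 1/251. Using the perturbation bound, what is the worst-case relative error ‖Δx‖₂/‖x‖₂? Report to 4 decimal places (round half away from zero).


M = AᵀA = [17350361/4515625 -178425856/13546875; -178425856/13546875 1835268001/40640625]. tr(M)=3186274/65025, det(M)=2401/65025
λ_max, λ_min = (3186274/65025 ± √10151717502976/4228250625)/2 = 49, 49/65025
so κ_2 = √(49 / (49/65025)) = 255.0000
κ_2(A)·‖δb‖/‖b‖ = 1.0159

1.0159


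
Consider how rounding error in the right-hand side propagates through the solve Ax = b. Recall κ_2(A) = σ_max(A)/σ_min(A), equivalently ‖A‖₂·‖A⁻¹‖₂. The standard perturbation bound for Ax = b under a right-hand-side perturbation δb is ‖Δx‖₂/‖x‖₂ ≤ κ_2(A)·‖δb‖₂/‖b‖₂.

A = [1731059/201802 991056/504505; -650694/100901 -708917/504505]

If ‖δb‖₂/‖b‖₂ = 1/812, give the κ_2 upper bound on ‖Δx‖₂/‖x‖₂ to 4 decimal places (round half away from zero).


0.2425

M = AᵀA = [4690175988025/40724047204 263815248510/10181011801; 263815248510/10181011801 59390212321/10181011801]. tr(M)=2931431789/24226084, det(M)=9150625/24226084
char-poly roots: 121 and 75625/24226084
κ = σ_max/σ_min = 11/(275/4922) = 196.8800
κ_2(A)·‖δb‖/‖b‖ = 0.2425


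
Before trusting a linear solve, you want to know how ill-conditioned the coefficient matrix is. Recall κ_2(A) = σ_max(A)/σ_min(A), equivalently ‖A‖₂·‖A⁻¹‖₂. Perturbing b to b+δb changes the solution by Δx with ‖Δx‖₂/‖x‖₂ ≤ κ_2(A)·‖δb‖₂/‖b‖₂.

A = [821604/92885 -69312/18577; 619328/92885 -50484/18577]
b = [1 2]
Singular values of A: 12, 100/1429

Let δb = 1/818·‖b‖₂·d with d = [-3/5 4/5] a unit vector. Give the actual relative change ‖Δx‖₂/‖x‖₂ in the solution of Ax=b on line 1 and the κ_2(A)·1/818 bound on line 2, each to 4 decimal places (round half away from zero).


0.0027
0.2096

largest singular value 12, smallest 100/1429
κ = σ_max/σ_min = 12/(100/1429) = 171.4800
κ_2(A)·‖δb‖/‖b‖ = 0.2096
solve Ax = b  →  x = [5.6500 13.1267]
‖b‖₂ = 2.2361 and ‖x‖₂ = 14.2910
Δx = A⁻¹·δb where δb = 1/818·2.2361·d; ‖Δx‖ = 0.0391
realised ‖Δx‖/‖x‖ = 0.0027
realised/bound (from unrounded values) ≈ 0.0130


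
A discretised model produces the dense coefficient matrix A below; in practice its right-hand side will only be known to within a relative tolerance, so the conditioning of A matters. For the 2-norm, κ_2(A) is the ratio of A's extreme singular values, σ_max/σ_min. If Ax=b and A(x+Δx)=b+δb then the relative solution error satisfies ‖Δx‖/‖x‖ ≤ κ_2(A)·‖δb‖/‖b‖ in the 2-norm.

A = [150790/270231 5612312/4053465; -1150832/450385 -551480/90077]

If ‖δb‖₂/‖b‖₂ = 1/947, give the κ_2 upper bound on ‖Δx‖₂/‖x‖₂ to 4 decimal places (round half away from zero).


AᵀA = [7429012036/1086032025 2139455440/130323843; 2139455440/130323843 385105105024/9774288225]; tr = 2674356292/57836025, det = 21381376/1445900625
eigenvalues of AᵀA: λ = (tr ± √(tr²−4·det))/2 = 1156/25, 18496/57836025
so κ_2 = √((1156/25) / (18496/57836025)) = 380.2500
worst-case relative error ≤ 380.2500 × 1/947 = 0.4015

0.4015


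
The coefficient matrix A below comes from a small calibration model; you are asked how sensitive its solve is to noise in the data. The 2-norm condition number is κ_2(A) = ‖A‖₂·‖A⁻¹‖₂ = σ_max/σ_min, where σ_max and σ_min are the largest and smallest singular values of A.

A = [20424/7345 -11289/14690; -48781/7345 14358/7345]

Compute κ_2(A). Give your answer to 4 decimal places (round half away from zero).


169.5000

M = AᵀA = [16548673/319225 -4826514/319225; -4826514/319225 5633433/1276900]. tr(M)=2873125/51076, det(M)=5625/51076
eigenvalues of AᵀA: λ = (tr ± √(tr²−4·det))/2 = 225/4, 25/12769
κ_2(A) = √(λ_max/λ_min) = √((225/4) / (25/12769)) = 169.5000


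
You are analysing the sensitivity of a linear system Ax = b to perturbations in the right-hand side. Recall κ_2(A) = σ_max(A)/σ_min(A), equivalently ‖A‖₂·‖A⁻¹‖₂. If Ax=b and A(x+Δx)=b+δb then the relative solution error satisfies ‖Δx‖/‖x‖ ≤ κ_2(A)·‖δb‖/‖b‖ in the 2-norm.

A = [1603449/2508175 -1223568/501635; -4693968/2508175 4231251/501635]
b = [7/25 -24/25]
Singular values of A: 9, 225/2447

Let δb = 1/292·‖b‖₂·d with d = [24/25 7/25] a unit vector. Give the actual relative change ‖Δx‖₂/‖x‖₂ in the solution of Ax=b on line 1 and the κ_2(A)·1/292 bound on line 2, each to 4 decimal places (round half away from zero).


σ_max = 9, σ_min = 225/2447
κ_2(A) = 9 / (225/2447) = 97.8800
κ_2(A)·‖δb‖/‖b‖ = 0.3352
solve Ax = b  →  x = [0.0244 -0.1084]
‖b‖ = 1.0000, ‖x‖ = 0.1111
re-solving with b+δb shifts x by Δx of norm 0.0372
relative error = 0.3352
so the bound is sharp here: realised error equals the bound

0.3352
0.3352


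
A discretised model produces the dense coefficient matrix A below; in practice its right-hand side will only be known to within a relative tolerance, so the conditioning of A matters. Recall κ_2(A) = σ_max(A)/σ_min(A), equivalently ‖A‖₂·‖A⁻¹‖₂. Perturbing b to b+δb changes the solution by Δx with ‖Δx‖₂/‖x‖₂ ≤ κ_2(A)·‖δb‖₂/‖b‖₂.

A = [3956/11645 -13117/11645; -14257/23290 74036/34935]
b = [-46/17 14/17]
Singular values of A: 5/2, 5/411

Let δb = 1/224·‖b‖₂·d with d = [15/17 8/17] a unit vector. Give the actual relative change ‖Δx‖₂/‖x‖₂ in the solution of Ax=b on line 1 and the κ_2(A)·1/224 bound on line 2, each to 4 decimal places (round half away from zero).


0.0063
0.9174

from the listed singular values, σ₁ = 5/2, σ_n = 5/411
κ_2(A) = (5/2) / (5/411) = 205.5000
worst-case relative error ≤ 205.5000 × 1/224 = 0.9174
solve Ax = b  →  x = [-158.0480 -45.2640]
‖b‖ = 2.8284, ‖x‖ = 164.4019
Δx = A⁻¹·δb where δb = 1/224·2.8284·d; ‖Δx‖ = 1.0379
realised ‖Δx‖/‖x‖ = 0.0063
so the bound overstates the realised error by a factor of ≈ 145.3122 (computed from the unrounded values)


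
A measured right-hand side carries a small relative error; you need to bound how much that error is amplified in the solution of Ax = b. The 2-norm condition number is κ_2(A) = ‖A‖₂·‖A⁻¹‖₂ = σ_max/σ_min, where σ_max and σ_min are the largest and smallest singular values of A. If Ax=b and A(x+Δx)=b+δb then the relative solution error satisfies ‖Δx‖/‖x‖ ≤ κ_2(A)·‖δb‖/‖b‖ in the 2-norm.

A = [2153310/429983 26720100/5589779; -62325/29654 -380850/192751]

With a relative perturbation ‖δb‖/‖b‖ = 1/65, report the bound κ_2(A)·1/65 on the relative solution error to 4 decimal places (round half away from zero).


5.7027

M = AᵀA = [21813760955025/739541521156 5193680522625/184885380289; 5193680522625/184885380289 4946438092500/184885380289]. tr(M)=49464344025/879359716, det(M)=5062500/219839929
eigenvalues of AᵀA: λ = (tr ± √(tr²−4·det))/2 = 225/4, 90000/219839929
κ_2(A) = √(λ_max/λ_min) = √((225/4) / (90000/219839929)) = 370.6750
bound on ‖Δx‖/‖x‖: κ·ε = 370.6750·1/65 = 5.7027


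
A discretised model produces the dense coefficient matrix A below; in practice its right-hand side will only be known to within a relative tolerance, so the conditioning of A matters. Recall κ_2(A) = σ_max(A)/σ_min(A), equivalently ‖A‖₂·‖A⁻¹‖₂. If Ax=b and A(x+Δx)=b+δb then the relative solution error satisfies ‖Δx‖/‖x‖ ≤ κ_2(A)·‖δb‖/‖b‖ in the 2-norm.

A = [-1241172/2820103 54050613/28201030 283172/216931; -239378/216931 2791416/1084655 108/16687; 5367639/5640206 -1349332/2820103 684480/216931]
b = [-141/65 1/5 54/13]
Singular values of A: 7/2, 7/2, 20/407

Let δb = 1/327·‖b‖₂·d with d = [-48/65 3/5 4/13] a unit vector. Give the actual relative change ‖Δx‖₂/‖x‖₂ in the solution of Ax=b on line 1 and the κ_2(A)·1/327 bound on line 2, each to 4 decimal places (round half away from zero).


from the listed singular values, σ₁ = 7/2, σ_n = 20/407
κ = σ_max/σ_min = (7/2)/(20/407) = 71.2250
worst-case relative error ≤ 71.2250 × 1/327 = 0.2178
solve Ax = b  →  x = [-54.5859 -23.3632 14.2375]
‖b‖₂ = 4.6904 and ‖x‖₂ = 61.0587
Δx = A⁻¹·δb where δb = 1/327·4.6904·d; ‖Δx‖ = 0.2919
realised ‖Δx‖/‖x‖ = 0.0048
realised/bound (from unrounded values) ≈ 0.0219

0.0048
0.2178


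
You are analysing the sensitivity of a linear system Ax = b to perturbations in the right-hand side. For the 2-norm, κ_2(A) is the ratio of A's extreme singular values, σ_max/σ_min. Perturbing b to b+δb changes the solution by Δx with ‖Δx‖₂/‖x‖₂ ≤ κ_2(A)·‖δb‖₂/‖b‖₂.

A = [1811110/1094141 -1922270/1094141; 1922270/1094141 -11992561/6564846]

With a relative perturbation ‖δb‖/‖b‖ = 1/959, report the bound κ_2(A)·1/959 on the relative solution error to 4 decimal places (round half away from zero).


0.2035

M = AᵀA = [8293985000/1423477441 -26124610435/4270432323; -26124610435/4270432323 329186575081/51245187876]. tr(M)=746456641/60933636, det(M)=60025/15233409
char-poly roots: 49/4 and 4900/15233409
so κ_2 = √((49/4) / (4900/15233409)) = 195.1500
perturbation bound = 195.1500·1/959 = 0.2035


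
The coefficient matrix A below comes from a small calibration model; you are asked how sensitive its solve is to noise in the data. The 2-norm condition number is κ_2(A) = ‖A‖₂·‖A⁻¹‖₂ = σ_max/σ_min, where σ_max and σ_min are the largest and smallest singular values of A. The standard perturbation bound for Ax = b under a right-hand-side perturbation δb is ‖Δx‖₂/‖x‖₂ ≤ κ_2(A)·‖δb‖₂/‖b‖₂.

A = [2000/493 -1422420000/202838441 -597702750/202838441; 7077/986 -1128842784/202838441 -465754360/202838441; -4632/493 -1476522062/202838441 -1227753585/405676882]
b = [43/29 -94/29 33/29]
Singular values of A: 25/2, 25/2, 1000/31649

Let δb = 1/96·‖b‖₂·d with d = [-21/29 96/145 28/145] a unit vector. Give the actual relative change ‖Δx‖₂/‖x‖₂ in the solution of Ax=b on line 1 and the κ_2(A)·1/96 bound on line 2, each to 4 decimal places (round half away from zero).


from the listed singular values, σ₁ = 25/2, σ_n = 1000/31649
κ = σ_max/σ_min = (25/2)/(1000/31649) = 395.6125
κ_2(A)·‖δb‖/‖b‖ = 4.1210
solve Ax = b  →  x = [-0.1788 36.5137 -87.6452]
‖b‖₂ = 3.7417 and ‖x‖₂ = 94.9472
δb = ε·‖b‖·d = [-0.0282 0.0258 0.0075]; solving A·Δx = δb gives ‖Δx‖ = 1.2335
realised ‖Δx‖/‖x‖ = 0.0130
tightness: 0.0130 against a bound of 4.1210 (unrounded ratio ≈ 0.0032)

0.0130
4.1210


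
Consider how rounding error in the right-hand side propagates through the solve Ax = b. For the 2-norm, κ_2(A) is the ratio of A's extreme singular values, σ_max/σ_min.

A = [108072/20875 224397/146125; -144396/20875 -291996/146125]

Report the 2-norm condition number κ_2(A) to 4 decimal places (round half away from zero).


292.2500

form AᵀA = [260238096/3486125 531312696/24402875; 531312696/24402875 1084925421/170820125] with trace 110692737/1366561 and determinant 104976/1366561
eigenvalues of AᵀA: λ = (tr ± √(tr²−4·det))/2 = 81, 1296/1366561
so κ_2 = √(81 / (1296/1366561)) = 292.2500


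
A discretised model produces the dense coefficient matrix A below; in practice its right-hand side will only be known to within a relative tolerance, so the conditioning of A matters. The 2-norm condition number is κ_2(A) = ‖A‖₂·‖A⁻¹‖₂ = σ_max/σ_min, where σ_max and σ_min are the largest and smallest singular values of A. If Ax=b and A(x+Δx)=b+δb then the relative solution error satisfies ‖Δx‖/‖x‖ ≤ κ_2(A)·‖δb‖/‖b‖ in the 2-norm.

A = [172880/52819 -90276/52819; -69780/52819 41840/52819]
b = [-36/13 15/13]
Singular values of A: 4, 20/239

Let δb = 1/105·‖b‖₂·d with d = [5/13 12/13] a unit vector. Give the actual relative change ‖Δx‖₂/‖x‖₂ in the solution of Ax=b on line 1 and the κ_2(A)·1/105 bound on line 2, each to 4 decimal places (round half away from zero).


0.4552
0.4552

largest singular value 4, smallest 20/239
condition number: 4 ÷ (20/239) = 47.8000
worst-case relative error ≤ 47.8000 × 1/105 = 0.4552
solve Ax = b  →  x = [-0.6618 0.3529]
‖b‖₂ = 3.0000 and ‖x‖₂ = 0.7500
with δb = [0.0110 0.0264], A·Δx = δb → ‖Δx‖ = 0.3414
relative error = 0.4552
tightness: 0.4552 against a bound of 0.4552; the bound is attained (ratio 1)


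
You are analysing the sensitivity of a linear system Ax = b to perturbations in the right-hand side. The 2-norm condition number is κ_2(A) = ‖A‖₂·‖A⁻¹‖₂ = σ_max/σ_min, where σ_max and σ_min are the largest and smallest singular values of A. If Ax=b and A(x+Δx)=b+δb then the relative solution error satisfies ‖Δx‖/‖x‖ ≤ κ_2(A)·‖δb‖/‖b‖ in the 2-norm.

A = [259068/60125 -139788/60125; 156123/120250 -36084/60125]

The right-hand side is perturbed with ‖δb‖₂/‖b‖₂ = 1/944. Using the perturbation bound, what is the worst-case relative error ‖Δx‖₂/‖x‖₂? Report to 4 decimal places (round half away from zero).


0.0637

form AᵀA = [468542889/23136100 -12490038/1156805; -12490038/1156805 33348384/5784025] with trace 24077457/925444 and determinant 27060804/144600625
λ_max, λ_min = (24077457/925444 ± √361926767602629009/535279123210000)/2 = 2601/100, 41616/5784025
κ = σ_max/σ_min = (51/10)/(204/2405) = 60.1250
worst-case relative error ≤ 60.1250 × 1/944 = 0.0637


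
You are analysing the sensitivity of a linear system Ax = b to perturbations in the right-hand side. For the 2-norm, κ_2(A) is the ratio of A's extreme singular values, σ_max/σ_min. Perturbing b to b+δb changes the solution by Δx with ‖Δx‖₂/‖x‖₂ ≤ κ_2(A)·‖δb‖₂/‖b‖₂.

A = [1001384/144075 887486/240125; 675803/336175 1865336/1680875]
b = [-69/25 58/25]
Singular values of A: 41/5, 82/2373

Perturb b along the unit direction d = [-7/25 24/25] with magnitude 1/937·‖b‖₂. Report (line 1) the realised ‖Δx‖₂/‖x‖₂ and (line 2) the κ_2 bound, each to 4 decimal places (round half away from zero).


largest singular value 41/5, smallest 82/2373
condition number: (41/5) ÷ (82/2373) = 237.3000
worst-case relative error ≤ 237.3000 × 1/937 = 0.2533
solve Ax = b  →  x = [-41.0703 76.4885]
‖b‖₂ = 3.6056 and ‖x‖₂ = 86.8174
with δb = [-0.0011 0.0037], A·Δx = δb → ‖Δx‖ = 0.1114
dividing the unrounded norms, ‖Δx‖/‖x‖ = 0.0013
tightness: 0.0013 against a bound of 0.2533 (unrounded ratio ≈ 0.0051)

0.0013
0.2533


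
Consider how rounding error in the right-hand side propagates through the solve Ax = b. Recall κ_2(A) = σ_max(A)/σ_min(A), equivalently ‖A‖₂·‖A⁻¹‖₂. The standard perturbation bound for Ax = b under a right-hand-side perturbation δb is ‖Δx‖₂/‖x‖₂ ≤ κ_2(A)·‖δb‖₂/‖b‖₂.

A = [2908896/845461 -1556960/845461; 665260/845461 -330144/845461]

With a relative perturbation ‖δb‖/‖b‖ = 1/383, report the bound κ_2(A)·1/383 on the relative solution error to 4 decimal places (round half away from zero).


0.3959

M = AᵀA = [5296993936/425225641 -2824905600/425225641; -2824905600/425225641 1506912256/425225641]. tr(M)=23542928/1471369, det(M)=16384/1471369
char-poly roots: 16 and 1024/1471369
so κ_2 = √(16 / (1024/1471369)) = 151.6250
perturbation bound = 151.6250·1/383 = 0.3959


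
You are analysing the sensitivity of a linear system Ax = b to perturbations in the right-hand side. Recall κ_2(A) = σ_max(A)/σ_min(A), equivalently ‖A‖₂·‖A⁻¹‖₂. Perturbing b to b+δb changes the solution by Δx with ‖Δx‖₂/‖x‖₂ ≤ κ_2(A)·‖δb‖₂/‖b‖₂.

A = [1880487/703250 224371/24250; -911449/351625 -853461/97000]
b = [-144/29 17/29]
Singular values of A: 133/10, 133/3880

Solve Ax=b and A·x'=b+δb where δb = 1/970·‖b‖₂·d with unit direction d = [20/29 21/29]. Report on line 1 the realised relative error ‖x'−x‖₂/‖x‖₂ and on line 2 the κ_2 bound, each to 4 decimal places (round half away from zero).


0.0017
0.4000

largest singular value 133/10, smallest 133/3880
condition number: (133/10) ÷ (133/3880) = 388.0000
bound on ‖Δx‖/‖x‖: κ·ε = 388.0000·1/970 = 0.4000
solve Ax = b  →  x = [83.9338 -24.7940]
2-norm of b is 5.0000; of x, 87.5193
with δb = [0.0036 0.0037], A·Δx = δb → ‖Δx‖ = 0.1504
dividing the unrounded norms, ‖Δx‖/‖x‖ = 0.0017
tightness: 0.0017 against a bound of 0.4000 (unrounded ratio ≈ 0.0043)


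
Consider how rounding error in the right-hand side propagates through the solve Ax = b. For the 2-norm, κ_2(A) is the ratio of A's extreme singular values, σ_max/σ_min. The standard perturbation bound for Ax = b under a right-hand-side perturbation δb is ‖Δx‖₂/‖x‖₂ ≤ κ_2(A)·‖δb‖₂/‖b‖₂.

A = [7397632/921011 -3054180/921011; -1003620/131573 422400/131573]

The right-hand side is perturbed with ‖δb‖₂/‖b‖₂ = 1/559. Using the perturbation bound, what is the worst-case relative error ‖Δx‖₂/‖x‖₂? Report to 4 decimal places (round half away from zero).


0.5244

M = AᵀA = [123757861264/1008634081 -51565071360/1008634081; -51565071360/1008634081 21487136400/1008634081]. tr(M)=859437856/5968249, det(M)=1440000/5968249
solving λ² − 859437856/5968249·λ + 1440000/5968249 = 0 gives λ = 144, 10000/5968249
σ_max=√144=12, σ_min=√(10000/5968249)=(100/2443) → κ = 293.1600
κ_2(A)·‖δb‖/‖b‖ = 0.5244


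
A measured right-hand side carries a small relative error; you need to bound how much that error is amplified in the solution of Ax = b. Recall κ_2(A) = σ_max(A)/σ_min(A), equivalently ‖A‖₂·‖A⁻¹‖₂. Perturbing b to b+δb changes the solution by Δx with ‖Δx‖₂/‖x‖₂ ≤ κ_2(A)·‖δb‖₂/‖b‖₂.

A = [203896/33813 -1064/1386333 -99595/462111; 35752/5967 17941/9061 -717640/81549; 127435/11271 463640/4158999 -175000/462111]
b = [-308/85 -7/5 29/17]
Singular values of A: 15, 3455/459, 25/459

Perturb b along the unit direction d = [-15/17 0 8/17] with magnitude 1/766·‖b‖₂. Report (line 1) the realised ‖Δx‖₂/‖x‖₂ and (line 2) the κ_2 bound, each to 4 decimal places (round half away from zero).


0.0014
0.3595

largest singular value 15, smallest 25/459
κ_2(A) = 15 / (25/459) = 275.4000
worst-case relative error ≤ 275.4000 × 1/766 = 0.3595
solve Ax = b  →  x = [-0.0104 71.6162 16.2656]
‖b‖ = 4.2426, ‖x‖ = 73.4402
re-solving with b+δb shifts x by Δx of norm 0.1017
realised ‖Δx‖/‖x‖ = 0.0014
realised/bound (from unrounded values) ≈ 0.0039


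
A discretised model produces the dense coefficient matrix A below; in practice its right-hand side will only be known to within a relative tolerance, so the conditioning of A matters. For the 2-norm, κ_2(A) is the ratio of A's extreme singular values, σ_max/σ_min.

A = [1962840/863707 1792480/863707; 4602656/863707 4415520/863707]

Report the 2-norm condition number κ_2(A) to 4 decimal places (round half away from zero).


form AᵀA = [148149012544/4414140721 141073793280/4414140721; 141073793280/4414140721 134377523200/4414140721] with trace 335941184/5248681 and determinant 1638400/5248681
λ_max, λ_min = (335941184/5248681 ± √112822081351520256/27548652239761)/2 = 64, 25600/5248681
κ_2(A) = √(λ_max/λ_min) = √(64 / (25600/5248681)) = 114.5500

114.5500


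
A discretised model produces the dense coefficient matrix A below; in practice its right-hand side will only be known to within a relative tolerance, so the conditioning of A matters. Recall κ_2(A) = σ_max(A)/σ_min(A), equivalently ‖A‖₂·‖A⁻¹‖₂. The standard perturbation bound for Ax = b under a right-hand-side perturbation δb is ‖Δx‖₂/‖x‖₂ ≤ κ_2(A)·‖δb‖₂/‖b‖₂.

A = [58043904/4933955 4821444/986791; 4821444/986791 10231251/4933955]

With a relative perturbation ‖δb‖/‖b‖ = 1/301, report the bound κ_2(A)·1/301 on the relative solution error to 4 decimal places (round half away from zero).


M = AᵀA = [23374277205264/144046816225 389567853756/5761872649; 389567853756/5761872649 4058204456529/144046816225]. tr(M)=162322376697/852348025, det(M)=5802782976/21308700625
eigenvalues of AᵀA: λ = (tr ± √(tr²−4·det))/2 = 4761/25, 1218816/852348025
σ_max=√(4761/25)=(69/5), σ_min=√(1218816/852348025)=(1104/29195) → κ = 364.9375
κ_2(A)·‖δb‖/‖b‖ = 1.2124

1.2124


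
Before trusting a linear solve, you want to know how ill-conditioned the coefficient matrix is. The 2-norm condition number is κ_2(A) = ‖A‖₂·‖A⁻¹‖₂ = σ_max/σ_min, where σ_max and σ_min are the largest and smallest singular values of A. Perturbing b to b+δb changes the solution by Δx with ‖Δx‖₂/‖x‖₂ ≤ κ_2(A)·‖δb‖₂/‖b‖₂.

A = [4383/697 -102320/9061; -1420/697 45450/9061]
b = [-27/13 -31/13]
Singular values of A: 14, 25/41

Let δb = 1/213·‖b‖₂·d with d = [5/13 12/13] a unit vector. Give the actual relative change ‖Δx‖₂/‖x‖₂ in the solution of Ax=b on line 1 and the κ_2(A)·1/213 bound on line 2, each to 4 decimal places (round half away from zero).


0.0049
0.1078

σ_max = 14, σ_min = 25/41
κ_2(A) = 14 / (25/41) = 22.9600
perturbation bound = 22.9600·1/213 = 0.1078
solve Ax = b  →  x = [-4.3748 -2.2523]
‖b‖ = 3.1623, ‖x‖ = 4.9205
Δx = A⁻¹·δb where δb = 1/213·3.1623·d; ‖Δx‖ = 0.0243
relative error = 0.0049
realised/bound (from unrounded values) ≈ 0.0459


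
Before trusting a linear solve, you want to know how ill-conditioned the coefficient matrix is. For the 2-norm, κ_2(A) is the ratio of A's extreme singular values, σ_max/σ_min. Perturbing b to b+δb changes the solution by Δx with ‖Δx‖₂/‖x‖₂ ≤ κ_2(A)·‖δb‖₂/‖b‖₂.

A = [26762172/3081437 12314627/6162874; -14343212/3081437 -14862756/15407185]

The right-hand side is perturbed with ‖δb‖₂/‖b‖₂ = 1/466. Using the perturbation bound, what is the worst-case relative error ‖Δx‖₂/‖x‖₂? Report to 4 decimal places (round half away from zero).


M = AᵀA = [3190109275552/32855550121 3588564273138/164277750605; 3588564273138/164277750605 16175975838721/3285555012100]. tr(M)=199397325041/1954524100, det(M)=416241604/488631025
solving λ² − 199397325041/1954524100·λ + 416241604/488631025 = 0 gives λ = 10201/100, 163216/19545241
σ_max=√(10201/100)=(101/10), σ_min=√(163216/19545241)=(404/4421) → κ = 110.5250
κ_2(A)·‖δb‖/‖b‖ = 0.2372

0.2372


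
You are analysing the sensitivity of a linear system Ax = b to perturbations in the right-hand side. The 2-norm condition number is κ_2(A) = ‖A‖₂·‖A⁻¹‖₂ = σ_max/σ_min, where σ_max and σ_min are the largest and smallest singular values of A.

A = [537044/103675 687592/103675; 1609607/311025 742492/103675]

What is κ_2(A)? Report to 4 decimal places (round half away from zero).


53.6250

AᵀA = [6167159353/115025625 2738313668/38341875; 2738313668/38341875 1217689808/12780625]; tr = 137010941/920205, det = 886133824/115025625
λ_max, λ_min = (137010941/920205 ± √468647609022225889/21169431050625)/2 = 3721/25, 238144/4601025
σ_max=√(3721/25)=(61/5), σ_min=√(238144/4601025)=(488/2145) → κ = 53.6250
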